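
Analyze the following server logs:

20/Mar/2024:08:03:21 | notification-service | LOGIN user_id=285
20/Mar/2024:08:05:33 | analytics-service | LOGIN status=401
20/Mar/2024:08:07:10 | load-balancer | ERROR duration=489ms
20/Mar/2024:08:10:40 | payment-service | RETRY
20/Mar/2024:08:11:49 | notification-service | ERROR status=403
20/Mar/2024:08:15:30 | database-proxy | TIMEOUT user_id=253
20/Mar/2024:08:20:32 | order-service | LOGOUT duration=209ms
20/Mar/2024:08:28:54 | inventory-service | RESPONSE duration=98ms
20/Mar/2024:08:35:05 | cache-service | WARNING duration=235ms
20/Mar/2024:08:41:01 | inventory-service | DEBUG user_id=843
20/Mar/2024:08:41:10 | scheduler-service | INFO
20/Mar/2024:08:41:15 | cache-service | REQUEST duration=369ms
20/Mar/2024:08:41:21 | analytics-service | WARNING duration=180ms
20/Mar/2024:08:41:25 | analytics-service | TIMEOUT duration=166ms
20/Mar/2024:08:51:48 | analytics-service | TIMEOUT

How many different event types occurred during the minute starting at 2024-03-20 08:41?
5

To count unique event types:

1. Filter events in the minute starting at 2024-03-20 08:41
2. Extract event types from matching entries
3. Count unique types: 5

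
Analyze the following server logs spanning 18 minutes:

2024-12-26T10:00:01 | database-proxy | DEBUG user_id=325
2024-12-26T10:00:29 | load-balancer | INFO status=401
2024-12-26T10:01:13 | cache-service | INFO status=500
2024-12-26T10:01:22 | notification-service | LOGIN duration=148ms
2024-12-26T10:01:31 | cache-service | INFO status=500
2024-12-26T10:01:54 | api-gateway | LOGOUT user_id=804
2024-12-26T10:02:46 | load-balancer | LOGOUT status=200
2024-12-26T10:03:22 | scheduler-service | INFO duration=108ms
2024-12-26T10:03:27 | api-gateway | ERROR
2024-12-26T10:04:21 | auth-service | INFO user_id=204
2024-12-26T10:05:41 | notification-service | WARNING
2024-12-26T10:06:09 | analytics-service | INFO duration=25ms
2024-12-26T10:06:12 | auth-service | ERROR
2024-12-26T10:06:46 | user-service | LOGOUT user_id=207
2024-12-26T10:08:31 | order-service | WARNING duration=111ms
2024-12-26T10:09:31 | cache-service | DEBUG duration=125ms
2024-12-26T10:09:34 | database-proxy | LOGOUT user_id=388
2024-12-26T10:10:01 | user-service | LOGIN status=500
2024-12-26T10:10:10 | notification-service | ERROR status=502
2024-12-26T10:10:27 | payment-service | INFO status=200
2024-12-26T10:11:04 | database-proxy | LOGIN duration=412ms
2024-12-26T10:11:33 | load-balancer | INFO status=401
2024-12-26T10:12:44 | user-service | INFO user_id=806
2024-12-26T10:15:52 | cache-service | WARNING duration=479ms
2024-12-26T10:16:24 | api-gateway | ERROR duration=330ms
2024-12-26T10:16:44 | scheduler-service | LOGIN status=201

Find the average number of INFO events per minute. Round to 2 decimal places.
0.5

To calculate the rate:

1. Count total INFO events: 9
2. Total time period: 18 minutes
3. Rate = 9 / 18 = 0.5 events per minute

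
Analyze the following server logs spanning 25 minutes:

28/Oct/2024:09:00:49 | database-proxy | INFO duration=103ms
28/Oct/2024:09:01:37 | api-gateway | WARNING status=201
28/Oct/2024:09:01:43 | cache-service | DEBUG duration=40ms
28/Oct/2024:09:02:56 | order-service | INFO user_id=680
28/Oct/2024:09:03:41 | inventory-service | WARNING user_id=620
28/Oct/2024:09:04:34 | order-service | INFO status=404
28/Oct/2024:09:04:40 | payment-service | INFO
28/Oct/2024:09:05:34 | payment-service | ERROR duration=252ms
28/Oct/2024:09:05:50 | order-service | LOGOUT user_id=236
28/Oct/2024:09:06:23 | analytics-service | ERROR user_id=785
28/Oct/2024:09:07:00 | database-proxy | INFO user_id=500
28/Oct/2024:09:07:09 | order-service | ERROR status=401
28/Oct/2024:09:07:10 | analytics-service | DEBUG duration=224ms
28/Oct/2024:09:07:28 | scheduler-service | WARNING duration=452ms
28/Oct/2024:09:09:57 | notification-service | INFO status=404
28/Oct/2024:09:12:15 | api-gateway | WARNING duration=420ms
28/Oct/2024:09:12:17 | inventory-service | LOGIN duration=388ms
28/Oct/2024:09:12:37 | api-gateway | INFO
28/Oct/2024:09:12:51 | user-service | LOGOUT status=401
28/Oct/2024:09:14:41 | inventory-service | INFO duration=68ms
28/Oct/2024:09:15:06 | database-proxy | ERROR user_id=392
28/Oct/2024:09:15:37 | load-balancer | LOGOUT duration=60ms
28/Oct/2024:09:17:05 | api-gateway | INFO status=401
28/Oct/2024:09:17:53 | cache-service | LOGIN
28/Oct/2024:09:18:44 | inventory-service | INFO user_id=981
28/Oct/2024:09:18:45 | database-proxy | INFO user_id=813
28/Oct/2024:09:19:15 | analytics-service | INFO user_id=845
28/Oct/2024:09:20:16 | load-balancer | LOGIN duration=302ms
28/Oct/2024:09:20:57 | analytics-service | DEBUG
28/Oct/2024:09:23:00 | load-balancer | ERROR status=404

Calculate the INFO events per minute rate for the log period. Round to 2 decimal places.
0.48

To calculate the rate:

1. Count total INFO events: 12
2. Total time period: 25 minutes
3. Rate = 12 / 25 = 0.48 events per minute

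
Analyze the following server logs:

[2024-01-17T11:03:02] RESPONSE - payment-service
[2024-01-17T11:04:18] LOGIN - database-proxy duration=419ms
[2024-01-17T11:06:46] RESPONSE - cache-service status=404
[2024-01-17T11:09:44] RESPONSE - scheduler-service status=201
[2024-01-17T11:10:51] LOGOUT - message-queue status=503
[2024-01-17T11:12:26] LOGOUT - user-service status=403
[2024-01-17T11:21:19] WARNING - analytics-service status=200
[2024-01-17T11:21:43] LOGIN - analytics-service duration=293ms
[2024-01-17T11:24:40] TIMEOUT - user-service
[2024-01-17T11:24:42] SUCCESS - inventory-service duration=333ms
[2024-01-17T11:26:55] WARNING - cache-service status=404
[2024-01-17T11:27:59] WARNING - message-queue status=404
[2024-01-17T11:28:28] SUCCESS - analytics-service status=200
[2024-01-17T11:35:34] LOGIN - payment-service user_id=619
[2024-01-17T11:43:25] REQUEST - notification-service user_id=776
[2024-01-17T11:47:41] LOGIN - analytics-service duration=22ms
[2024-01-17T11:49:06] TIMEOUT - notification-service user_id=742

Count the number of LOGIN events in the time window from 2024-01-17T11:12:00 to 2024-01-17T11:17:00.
0

To count events in the time window:

1. Window boundaries: 2024-01-17T11:12:00 to 2024-01-17T11:17:00
2. Filter for LOGIN events within this window
3. Count matching events: 0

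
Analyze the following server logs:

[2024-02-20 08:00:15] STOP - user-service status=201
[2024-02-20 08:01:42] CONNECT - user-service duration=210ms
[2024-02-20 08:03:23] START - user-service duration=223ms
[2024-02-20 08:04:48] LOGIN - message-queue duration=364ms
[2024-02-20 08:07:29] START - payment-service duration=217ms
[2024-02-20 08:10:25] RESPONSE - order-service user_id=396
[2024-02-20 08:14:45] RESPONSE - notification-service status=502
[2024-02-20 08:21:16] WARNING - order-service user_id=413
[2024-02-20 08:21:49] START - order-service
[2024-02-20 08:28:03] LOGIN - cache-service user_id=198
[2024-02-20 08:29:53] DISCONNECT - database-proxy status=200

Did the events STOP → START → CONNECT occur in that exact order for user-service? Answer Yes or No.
No

To verify sequence order:

1. Find all events in sequence STOP → START → CONNECT for user-service
2. Extract their timestamps
3. Check if timestamps are in ascending order
4. Result: No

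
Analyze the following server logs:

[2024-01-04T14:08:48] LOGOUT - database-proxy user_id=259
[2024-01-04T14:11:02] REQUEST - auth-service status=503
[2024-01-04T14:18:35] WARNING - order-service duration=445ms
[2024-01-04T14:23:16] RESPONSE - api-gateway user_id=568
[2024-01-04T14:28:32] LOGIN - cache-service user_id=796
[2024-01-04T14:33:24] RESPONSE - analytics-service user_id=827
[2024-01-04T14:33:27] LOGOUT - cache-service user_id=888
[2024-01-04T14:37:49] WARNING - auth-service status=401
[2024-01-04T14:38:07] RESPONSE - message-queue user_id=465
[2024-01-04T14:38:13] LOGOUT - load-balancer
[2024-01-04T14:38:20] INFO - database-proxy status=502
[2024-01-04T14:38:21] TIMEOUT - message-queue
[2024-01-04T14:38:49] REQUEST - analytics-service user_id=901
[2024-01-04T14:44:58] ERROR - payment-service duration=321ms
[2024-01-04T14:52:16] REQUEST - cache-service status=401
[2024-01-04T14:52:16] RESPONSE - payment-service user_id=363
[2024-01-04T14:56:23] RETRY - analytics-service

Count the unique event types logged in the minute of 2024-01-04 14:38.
5

To count unique event types:

1. Filter events in the minute starting at 2024-01-04 14:38
2. Extract event types from matching entries
3. Count unique types: 5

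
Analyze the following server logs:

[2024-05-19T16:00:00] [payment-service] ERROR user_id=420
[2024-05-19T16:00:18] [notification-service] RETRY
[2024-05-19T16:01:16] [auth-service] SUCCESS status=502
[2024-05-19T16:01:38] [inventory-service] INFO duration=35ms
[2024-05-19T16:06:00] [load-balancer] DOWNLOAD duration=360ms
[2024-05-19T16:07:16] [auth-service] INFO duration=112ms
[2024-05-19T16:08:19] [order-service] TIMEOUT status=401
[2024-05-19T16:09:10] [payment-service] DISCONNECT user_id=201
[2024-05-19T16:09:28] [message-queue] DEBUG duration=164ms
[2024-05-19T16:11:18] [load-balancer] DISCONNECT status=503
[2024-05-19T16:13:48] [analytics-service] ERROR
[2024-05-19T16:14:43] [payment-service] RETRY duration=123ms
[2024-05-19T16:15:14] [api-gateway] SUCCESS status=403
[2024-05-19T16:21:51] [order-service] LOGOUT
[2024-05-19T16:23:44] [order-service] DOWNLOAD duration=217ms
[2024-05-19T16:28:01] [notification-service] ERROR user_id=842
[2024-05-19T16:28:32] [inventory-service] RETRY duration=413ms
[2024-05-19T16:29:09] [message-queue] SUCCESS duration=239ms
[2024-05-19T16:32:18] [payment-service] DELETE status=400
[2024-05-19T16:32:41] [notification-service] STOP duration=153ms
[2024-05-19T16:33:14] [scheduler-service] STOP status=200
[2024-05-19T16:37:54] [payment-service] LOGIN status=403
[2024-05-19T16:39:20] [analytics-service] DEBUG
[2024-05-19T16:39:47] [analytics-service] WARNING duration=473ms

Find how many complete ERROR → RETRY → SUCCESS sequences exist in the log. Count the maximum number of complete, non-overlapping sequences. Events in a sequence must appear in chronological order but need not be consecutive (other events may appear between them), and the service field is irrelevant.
3

To count sequences:

1. Look for pattern: ERROR → RETRY → SUCCESS
2. Greedily scan the log in chronological order, matching each sequence element in turn (ignoring service)
3. Each time the full pattern completes, increment the count and restart matching from the next event
4. Complete non-overlapping sequences found: 3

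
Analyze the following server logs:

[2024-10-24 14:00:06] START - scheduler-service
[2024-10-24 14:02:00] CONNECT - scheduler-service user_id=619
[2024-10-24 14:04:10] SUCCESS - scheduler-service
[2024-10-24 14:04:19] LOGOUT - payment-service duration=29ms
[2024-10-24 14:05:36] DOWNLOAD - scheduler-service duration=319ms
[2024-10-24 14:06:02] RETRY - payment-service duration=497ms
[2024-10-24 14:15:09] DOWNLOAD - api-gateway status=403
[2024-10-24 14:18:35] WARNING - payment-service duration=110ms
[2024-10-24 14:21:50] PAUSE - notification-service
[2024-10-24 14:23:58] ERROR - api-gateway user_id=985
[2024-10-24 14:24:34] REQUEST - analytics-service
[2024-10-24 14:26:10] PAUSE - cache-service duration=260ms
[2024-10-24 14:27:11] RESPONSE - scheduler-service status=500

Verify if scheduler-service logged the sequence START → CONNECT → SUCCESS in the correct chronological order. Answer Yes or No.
Yes

To verify sequence order:

1. Find all events in sequence START → CONNECT → SUCCESS for scheduler-service
2. Extract their timestamps
3. Check if timestamps are in ascending order
4. Result: Yes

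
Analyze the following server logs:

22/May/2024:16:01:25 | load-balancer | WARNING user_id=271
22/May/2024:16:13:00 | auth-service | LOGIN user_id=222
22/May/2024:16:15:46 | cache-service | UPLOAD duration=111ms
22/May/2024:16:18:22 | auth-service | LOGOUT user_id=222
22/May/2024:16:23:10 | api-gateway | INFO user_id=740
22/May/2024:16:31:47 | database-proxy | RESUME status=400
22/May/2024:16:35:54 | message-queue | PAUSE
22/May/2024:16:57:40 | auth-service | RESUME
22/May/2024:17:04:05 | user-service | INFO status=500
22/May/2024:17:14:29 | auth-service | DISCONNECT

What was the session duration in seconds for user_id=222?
322

To calculate session duration:

1. Find LOGIN event for user_id=222: 22/May/2024:16:13:00
2. Find LOGOUT event for user_id=222: 22/May/2024:16:18:22
3. Session duration: 22/May/2024:16:18:22 - 22/May/2024:16:13:00 = 322 seconds (5 minutes)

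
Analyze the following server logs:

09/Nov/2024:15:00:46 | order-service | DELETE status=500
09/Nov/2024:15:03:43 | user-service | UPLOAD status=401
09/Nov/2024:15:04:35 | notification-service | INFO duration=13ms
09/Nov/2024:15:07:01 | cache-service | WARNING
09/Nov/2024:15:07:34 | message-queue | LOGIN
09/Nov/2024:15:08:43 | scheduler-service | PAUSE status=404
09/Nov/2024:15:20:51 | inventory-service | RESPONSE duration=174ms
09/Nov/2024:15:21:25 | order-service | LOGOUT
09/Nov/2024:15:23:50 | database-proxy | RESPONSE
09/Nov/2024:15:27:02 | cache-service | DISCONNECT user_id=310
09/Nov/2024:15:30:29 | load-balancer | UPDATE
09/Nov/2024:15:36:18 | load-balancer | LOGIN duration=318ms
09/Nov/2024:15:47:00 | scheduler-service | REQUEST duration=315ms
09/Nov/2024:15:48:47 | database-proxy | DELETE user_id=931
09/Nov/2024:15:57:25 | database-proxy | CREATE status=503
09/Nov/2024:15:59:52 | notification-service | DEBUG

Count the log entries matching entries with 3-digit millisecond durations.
3

To find matching entries:

1. Pattern to match: entries with 3-digit millisecond durations
2. Scan each log entry for the pattern
3. Count matches: 3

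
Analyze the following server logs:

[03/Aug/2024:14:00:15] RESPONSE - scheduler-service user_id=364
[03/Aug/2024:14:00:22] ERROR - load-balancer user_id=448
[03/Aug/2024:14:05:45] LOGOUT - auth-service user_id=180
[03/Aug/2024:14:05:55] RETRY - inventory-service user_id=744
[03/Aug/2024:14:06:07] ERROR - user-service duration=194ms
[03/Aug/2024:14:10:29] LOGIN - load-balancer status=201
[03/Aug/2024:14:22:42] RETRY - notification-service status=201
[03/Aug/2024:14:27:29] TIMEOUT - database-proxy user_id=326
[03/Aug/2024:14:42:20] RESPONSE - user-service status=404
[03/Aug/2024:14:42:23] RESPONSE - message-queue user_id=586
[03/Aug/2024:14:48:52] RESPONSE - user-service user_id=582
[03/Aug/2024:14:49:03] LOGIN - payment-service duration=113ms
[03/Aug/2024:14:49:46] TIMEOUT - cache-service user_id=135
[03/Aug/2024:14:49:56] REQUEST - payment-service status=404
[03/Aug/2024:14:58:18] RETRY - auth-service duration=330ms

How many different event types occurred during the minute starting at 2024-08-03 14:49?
3

To count unique event types:

1. Filter events in the minute starting at 2024-08-03 14:49
2. Extract event types from matching entries
3. Count unique types: 3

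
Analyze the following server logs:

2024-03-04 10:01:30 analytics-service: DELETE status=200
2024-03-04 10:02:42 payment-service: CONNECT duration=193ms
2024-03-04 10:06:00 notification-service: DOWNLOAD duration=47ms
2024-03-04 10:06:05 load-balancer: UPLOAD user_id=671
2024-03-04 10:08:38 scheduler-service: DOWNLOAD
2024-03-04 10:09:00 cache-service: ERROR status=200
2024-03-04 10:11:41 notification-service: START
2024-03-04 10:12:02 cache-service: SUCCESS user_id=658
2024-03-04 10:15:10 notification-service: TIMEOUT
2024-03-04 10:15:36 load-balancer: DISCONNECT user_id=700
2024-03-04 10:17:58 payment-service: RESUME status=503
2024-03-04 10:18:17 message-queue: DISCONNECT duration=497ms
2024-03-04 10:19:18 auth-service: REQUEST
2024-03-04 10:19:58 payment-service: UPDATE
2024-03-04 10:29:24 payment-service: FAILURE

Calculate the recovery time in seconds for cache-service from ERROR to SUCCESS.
182

To calculate recovery time:

1. Find ERROR event for cache-service: 2024-03-04 10:09:00
2. Find next SUCCESS event for cache-service: 2024-03-04 10:12:02
3. Recovery time: 2024-03-04 10:12:02 - 2024-03-04 10:09:00 = 182 seconds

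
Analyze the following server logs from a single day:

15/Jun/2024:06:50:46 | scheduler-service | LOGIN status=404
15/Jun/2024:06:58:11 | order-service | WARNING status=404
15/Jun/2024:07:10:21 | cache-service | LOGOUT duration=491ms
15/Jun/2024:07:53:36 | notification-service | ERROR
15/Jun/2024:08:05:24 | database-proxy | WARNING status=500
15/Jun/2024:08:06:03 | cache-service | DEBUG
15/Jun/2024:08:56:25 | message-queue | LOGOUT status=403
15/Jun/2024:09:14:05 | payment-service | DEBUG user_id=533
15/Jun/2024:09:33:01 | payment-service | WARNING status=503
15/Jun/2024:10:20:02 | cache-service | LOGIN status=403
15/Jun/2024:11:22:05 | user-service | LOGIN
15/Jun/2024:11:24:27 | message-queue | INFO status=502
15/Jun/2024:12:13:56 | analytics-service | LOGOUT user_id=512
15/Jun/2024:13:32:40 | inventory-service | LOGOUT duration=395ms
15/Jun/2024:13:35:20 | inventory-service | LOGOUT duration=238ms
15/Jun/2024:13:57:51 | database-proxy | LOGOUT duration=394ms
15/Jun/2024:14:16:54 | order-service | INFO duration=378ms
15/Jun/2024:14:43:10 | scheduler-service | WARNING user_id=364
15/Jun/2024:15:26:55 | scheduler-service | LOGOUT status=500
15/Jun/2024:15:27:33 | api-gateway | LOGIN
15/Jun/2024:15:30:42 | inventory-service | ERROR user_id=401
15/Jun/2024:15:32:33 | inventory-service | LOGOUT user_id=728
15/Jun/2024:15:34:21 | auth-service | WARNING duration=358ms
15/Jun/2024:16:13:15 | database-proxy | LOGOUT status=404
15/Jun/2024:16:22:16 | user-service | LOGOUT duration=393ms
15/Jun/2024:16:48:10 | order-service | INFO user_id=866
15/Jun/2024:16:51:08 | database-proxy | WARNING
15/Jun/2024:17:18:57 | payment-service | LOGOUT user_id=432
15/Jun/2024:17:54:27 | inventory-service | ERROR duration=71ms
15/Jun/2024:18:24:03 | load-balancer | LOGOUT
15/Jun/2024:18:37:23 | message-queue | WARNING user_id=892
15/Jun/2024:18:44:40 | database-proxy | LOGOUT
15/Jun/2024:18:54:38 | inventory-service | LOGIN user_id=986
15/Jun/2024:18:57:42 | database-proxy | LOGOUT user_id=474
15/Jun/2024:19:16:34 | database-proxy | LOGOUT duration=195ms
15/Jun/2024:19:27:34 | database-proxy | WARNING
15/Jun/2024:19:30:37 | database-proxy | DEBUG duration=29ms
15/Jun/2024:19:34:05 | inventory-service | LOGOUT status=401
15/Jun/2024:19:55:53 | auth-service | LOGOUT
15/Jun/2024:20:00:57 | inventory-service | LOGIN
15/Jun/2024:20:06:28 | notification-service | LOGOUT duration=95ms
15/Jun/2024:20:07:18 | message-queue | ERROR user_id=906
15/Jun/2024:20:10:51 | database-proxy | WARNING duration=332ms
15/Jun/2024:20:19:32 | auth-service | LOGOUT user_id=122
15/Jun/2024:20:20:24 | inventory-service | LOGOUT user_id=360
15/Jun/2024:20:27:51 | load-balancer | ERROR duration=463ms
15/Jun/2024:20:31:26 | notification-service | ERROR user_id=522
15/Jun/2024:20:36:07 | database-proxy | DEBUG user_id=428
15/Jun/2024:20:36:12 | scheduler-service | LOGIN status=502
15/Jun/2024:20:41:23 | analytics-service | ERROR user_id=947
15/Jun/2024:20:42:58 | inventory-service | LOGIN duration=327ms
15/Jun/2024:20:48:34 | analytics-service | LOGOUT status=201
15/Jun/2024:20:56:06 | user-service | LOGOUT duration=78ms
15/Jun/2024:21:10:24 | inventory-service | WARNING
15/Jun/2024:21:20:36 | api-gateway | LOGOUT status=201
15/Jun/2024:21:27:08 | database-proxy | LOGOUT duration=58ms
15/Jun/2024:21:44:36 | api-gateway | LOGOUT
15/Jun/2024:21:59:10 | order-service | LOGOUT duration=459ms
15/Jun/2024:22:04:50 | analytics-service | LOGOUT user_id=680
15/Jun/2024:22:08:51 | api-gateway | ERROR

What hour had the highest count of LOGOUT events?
20

To find the peak hour:

1. Group all LOGOUT events by hour
2. Count events in each hour
3. Find hour with maximum count
4. Peak hour: 20 (with 5 events)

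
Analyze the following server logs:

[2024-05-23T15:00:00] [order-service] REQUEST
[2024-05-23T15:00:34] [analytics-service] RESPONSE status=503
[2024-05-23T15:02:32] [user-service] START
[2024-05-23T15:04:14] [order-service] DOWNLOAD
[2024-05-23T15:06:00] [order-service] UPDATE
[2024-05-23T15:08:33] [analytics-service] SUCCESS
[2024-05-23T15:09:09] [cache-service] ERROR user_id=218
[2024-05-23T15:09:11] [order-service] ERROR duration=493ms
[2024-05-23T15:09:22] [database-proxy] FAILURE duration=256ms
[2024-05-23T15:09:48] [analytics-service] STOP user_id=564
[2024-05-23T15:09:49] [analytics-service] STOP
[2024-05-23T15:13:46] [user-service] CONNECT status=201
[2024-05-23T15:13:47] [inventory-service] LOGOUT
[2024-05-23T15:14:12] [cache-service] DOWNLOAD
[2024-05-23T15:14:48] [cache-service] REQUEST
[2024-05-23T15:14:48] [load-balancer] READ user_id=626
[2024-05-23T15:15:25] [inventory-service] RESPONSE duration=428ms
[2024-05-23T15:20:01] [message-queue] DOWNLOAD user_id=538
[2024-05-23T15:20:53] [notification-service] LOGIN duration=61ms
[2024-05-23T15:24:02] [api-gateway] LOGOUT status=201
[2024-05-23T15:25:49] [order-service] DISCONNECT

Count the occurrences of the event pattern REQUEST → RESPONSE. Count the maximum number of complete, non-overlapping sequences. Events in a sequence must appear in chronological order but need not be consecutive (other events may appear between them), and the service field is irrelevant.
2

To count sequences:

1. Look for pattern: REQUEST → RESPONSE
2. Greedily scan the log in chronological order, matching each sequence element in turn (ignoring service)
3. Each time the full pattern completes, increment the count and restart matching from the next event
4. Complete non-overlapping sequences found: 2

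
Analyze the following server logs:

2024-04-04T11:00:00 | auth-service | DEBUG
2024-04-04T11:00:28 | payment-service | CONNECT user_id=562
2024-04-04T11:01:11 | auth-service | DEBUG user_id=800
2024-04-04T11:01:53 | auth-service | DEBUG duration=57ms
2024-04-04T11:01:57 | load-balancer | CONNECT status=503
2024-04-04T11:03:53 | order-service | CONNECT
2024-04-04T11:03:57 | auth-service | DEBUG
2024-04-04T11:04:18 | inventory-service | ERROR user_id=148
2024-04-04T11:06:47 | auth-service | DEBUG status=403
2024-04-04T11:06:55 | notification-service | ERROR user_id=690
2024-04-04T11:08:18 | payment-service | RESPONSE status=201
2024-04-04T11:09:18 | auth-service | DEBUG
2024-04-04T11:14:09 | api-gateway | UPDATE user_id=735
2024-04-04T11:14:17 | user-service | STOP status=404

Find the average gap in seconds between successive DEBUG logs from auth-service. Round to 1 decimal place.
111.6

To calculate average interval:

1. Find all DEBUG events for auth-service in order
2. Calculate time gaps between consecutive events
3. Compute mean of gaps: 558 / 5 = 111.6 seconds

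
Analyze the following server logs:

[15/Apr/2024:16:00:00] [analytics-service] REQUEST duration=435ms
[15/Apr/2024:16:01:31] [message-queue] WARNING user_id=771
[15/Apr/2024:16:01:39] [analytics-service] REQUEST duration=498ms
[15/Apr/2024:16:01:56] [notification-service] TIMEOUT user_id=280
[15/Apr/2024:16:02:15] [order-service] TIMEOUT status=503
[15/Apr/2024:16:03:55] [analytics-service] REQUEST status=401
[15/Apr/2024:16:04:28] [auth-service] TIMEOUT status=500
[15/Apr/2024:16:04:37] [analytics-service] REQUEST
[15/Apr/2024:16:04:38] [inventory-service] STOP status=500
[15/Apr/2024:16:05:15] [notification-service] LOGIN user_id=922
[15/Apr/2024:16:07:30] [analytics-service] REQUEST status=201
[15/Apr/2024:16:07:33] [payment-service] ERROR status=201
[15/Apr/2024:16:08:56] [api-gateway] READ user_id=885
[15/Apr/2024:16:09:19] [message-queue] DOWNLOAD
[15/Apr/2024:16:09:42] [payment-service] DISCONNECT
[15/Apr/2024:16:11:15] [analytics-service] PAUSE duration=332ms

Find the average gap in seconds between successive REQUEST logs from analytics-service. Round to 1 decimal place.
112.5

To calculate average interval:

1. Find all REQUEST events for analytics-service in order
2. Calculate time gaps between consecutive events
3. Compute mean of gaps: 450 / 4 = 112.5 seconds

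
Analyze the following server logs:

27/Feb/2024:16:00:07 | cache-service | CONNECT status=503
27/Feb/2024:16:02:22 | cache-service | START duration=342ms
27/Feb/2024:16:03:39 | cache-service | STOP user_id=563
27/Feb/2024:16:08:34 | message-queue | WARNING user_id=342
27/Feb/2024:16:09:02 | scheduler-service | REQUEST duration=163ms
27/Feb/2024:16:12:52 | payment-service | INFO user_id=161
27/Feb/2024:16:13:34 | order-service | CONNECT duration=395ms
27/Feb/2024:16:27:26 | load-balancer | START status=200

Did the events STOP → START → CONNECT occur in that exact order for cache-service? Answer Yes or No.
No

To verify sequence order:

1. Find all events in sequence STOP → START → CONNECT for cache-service
2. Extract their timestamps
3. Check if timestamps are in ascending order
4. Result: No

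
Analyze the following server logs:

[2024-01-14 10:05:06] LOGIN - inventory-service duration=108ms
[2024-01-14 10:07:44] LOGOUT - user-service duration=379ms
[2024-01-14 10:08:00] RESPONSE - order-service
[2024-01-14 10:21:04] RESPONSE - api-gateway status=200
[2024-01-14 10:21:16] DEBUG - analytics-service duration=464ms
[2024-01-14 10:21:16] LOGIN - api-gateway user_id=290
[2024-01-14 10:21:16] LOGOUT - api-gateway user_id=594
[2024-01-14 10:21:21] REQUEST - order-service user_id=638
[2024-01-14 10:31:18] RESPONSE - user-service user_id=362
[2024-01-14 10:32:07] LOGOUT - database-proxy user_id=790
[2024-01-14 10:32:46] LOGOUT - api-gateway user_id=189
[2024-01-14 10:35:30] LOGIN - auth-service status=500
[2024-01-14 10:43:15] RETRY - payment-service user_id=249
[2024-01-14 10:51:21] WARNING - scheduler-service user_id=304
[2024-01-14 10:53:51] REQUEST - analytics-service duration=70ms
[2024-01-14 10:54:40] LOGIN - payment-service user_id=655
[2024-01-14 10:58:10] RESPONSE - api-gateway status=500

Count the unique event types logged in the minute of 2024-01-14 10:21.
5

To count unique event types:

1. Filter events in the minute starting at 2024-01-14 10:21
2. Extract event types from matching entries
3. Count unique types: 5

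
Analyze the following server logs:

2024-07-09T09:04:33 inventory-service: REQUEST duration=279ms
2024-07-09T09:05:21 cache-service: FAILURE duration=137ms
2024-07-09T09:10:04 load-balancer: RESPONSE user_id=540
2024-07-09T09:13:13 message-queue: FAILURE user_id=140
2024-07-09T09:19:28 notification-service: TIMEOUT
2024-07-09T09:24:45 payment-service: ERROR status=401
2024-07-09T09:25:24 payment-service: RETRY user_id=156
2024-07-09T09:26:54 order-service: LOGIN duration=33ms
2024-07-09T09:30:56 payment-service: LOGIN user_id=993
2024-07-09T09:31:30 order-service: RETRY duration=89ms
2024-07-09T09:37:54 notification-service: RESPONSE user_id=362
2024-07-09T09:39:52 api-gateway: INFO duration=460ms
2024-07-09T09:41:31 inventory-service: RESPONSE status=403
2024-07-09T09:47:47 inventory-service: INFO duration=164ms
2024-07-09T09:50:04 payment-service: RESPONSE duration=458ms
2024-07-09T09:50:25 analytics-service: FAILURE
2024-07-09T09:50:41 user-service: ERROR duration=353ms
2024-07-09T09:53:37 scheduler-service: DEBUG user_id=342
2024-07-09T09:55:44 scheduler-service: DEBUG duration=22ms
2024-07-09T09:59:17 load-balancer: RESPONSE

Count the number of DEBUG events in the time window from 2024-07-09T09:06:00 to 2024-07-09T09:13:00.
0

To count events in the time window:

1. Window boundaries: 2024-07-09T09:06:00 to 2024-07-09T09:13:00
2. Filter for DEBUG events within this window
3. Count matching events: 0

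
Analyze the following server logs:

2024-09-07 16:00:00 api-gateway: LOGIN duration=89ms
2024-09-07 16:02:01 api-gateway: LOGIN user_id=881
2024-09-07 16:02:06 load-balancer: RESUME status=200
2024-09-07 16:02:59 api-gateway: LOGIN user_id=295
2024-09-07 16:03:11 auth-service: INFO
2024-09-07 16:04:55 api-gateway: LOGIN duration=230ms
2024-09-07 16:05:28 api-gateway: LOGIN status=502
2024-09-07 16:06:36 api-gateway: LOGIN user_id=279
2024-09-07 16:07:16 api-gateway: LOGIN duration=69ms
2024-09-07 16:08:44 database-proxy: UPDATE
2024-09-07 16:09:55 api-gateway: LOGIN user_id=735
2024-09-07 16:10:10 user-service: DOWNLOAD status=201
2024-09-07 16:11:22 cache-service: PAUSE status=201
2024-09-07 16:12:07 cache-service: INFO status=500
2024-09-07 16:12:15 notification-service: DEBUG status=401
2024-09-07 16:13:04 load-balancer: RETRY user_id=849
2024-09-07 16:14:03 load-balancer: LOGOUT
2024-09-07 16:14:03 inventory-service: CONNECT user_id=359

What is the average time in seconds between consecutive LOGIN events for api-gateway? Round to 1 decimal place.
85.0

To calculate average interval:

1. Find all LOGIN events for api-gateway in order
2. Calculate time gaps between consecutive events
3. Compute mean of gaps: 595 / 7 = 85.0 seconds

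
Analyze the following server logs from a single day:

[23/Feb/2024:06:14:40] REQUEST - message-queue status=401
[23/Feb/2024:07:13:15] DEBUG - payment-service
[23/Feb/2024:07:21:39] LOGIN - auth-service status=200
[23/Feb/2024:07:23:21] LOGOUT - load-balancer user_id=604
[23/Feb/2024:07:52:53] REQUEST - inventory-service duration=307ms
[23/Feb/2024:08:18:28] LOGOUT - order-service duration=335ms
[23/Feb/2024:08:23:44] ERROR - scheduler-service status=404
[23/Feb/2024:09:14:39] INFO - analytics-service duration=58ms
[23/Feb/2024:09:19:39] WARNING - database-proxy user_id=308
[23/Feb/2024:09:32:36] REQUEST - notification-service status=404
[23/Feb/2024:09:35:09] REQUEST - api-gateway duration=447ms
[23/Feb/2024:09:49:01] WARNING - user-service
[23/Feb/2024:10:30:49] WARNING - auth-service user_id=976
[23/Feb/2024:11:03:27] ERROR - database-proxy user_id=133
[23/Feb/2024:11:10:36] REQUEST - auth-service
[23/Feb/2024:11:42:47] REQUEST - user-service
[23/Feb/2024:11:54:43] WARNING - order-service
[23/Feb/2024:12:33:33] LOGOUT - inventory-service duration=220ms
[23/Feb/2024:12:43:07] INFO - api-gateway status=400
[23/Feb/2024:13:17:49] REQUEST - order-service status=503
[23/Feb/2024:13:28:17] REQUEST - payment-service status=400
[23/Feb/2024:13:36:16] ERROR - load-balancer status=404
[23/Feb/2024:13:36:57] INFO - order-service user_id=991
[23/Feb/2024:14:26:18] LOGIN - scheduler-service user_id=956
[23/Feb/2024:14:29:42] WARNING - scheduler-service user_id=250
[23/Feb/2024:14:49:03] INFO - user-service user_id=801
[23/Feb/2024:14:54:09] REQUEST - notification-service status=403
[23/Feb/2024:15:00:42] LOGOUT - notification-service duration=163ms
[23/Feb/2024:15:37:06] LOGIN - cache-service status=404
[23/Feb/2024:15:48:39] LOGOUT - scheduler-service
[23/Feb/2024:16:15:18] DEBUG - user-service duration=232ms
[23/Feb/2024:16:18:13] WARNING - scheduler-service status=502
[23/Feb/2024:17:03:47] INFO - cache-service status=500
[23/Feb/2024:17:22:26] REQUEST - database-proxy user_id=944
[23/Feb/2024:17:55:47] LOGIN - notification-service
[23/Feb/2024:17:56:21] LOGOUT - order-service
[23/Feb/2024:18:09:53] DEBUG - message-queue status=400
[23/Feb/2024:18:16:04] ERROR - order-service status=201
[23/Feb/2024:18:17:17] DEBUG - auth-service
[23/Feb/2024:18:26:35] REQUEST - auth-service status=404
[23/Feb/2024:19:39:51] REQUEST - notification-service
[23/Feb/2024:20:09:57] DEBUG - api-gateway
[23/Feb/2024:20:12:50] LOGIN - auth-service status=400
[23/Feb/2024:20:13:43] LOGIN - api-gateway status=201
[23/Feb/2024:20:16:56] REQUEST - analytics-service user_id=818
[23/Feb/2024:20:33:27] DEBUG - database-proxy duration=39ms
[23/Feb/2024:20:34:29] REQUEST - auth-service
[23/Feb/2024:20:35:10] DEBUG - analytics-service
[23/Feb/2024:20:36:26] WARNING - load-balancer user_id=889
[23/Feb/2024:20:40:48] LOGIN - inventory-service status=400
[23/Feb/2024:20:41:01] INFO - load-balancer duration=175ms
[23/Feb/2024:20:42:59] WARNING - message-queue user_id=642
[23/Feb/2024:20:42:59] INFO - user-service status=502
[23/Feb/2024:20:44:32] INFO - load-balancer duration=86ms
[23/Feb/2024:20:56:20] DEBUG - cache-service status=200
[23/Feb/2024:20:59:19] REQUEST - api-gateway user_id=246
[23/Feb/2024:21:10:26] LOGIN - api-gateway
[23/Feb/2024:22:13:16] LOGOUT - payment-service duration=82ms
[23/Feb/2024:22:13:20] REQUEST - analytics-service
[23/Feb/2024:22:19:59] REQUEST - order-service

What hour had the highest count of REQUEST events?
20

To find the peak hour:

1. Group all REQUEST events by hour
2. Count events in each hour
3. Find hour with maximum count
4. Peak hour: 20 (with 3 events)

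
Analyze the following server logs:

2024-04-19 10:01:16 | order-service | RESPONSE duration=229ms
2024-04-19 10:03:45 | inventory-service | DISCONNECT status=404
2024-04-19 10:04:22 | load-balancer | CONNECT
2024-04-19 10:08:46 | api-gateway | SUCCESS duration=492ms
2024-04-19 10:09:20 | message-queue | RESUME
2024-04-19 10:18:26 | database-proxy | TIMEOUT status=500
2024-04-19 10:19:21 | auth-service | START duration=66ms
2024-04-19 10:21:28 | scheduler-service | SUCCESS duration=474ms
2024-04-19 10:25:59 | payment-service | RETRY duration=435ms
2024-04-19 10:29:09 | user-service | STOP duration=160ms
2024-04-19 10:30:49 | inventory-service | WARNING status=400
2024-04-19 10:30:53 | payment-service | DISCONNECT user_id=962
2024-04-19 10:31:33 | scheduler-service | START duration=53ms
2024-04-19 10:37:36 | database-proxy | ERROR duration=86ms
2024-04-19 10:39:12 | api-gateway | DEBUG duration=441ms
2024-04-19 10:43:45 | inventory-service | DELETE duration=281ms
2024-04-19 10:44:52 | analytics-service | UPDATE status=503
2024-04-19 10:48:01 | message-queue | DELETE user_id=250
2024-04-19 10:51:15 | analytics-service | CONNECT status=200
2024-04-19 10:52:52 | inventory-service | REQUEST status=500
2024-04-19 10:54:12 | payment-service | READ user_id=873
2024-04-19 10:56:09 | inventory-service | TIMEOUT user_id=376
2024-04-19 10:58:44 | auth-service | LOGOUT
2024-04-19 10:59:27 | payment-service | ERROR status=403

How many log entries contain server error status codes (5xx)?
3

To find matching entries:

1. Pattern to match: server error status codes (5xx)
2. Scan each log entry for the pattern
3. Count matches: 3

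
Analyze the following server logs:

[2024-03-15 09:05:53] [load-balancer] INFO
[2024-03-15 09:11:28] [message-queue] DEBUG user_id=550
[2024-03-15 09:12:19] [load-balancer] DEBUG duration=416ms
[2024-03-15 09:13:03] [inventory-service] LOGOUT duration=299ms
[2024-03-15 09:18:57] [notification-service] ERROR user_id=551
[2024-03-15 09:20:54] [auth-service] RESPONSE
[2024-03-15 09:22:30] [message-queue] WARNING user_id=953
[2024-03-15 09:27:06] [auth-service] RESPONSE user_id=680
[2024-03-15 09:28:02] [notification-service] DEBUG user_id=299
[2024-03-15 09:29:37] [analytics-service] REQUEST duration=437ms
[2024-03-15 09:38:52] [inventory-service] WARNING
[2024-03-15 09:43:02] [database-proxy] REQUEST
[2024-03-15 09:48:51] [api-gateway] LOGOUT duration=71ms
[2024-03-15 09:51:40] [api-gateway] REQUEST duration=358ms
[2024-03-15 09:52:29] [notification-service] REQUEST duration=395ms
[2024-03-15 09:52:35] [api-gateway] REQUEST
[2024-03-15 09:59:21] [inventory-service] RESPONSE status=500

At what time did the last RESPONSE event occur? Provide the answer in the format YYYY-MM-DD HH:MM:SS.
2024-03-15 09:59:21

To find the last event:

1. Filter for all RESPONSE events
2. Sort by timestamp
3. Select the last one
4. Timestamp: 2024-03-15 09:59:21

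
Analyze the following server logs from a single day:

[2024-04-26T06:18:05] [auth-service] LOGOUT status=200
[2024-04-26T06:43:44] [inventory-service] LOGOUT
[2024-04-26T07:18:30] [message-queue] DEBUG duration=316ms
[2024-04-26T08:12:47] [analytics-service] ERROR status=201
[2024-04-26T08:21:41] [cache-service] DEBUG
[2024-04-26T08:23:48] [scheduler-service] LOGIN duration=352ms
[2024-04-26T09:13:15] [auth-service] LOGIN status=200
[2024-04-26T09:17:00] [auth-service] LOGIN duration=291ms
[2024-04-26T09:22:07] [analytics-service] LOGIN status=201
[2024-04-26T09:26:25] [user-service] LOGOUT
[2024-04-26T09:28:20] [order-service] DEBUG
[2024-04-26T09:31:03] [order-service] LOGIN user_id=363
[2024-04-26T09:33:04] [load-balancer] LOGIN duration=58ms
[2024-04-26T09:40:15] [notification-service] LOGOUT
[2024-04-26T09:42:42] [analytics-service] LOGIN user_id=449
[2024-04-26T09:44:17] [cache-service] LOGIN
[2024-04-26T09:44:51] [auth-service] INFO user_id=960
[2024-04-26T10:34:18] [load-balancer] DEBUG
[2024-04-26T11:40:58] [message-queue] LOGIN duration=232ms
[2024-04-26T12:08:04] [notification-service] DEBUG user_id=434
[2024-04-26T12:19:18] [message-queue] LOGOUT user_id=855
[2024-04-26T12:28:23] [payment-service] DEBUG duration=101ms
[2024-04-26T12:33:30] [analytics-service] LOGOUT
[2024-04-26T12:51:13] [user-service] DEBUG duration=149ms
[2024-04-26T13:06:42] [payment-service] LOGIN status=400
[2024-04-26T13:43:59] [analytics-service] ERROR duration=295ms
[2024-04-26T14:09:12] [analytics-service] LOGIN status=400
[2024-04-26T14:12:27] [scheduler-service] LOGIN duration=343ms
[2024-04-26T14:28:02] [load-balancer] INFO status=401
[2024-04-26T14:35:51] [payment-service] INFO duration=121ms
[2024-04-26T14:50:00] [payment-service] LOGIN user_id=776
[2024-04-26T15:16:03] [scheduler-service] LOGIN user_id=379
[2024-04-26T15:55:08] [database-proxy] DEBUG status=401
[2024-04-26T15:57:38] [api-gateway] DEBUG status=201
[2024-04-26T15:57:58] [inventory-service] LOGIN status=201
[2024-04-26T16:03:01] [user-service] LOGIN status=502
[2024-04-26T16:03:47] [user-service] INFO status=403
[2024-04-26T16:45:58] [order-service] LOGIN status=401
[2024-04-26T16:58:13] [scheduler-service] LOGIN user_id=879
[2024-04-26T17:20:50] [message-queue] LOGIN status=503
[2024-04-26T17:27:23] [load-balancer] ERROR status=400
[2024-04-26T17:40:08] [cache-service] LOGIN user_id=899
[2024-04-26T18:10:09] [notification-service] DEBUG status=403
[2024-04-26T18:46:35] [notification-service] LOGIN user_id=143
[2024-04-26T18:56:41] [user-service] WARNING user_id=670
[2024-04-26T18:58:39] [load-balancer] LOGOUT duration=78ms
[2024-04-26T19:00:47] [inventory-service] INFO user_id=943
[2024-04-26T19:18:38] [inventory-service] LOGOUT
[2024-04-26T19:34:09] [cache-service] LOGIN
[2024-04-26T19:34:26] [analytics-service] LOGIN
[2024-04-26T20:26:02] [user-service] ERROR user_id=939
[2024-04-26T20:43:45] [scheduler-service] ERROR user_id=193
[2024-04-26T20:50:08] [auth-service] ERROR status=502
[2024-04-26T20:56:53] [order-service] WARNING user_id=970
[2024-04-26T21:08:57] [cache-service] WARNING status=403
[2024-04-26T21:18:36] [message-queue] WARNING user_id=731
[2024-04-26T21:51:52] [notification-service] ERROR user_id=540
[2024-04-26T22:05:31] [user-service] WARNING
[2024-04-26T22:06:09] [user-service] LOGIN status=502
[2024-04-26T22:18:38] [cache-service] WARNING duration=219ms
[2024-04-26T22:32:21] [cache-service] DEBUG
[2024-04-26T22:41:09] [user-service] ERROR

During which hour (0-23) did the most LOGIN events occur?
9

To find the peak hour:

1. Group all LOGIN events by hour
2. Count events in each hour
3. Find hour with maximum count
4. Peak hour: 9 (with 7 events)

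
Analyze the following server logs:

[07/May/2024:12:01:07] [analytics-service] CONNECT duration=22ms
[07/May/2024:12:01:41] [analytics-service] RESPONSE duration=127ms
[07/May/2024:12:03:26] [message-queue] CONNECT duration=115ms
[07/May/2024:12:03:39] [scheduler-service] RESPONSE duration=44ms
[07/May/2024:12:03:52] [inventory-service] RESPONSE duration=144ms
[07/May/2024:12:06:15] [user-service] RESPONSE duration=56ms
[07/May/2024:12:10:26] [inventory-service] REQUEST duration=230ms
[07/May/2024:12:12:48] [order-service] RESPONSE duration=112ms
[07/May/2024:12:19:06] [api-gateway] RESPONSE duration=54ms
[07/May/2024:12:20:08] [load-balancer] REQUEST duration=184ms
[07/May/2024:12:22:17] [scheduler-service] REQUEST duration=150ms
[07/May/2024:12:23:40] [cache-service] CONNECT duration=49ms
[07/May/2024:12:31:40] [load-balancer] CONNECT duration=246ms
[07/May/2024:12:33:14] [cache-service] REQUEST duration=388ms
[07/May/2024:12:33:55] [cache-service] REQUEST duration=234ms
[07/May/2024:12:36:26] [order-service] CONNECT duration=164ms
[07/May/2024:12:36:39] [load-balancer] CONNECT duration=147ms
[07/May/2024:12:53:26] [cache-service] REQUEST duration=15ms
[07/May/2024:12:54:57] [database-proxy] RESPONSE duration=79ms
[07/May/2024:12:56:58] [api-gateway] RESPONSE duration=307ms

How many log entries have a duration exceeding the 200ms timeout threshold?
5

To count timeouts:

1. Threshold: 200ms
2. Extract duration from each log entry
3. Count entries where duration > 200
4. Timeout count: 5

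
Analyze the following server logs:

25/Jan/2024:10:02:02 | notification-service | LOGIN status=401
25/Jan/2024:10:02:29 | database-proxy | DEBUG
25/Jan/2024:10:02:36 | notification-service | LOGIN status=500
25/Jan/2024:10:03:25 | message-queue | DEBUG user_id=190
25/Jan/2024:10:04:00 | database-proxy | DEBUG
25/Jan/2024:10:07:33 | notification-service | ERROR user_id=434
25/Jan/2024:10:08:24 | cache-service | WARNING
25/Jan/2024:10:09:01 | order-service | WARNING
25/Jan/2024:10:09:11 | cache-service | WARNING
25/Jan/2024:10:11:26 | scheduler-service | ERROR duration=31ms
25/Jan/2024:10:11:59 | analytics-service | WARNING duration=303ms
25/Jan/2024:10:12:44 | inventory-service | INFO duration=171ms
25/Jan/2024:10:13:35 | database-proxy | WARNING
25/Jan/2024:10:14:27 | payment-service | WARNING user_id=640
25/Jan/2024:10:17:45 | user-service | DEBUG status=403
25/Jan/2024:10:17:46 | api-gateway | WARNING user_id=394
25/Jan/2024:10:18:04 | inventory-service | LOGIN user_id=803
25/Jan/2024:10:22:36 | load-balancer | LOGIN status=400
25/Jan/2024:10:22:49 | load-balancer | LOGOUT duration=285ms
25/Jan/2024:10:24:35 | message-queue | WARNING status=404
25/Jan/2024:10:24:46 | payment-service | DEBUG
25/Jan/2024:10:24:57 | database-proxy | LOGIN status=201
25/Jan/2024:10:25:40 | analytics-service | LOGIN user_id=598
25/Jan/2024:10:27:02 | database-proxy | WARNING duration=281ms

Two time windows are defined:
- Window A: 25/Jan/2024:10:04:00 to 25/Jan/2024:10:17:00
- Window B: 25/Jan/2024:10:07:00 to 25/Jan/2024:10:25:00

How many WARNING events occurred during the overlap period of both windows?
6

To find overlap events:

1. Window A: 25/Jan/2024:10:04:00 to 25/Jan/2024:10:17:00
2. Window B: 25/Jan/2024:10:07:00 to 25/Jan/2024:10:25:00
3. Overlap period: 25/Jan/2024:10:07:00 to 25/Jan/2024:10:17:00
4. Count WARNING events in overlap: 6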